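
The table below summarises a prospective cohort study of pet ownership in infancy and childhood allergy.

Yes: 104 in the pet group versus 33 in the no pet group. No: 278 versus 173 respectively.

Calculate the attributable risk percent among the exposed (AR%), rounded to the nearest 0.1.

From the description: a = 104, b = 278, c = 33, d = 173.
Risk in exposed = 104/382 = 0.27225; risk in unexposed = 33/206 = 0.16019.
RR = 0.27225/0.16019 = 1.69951
AR% = (RR − 1)/RR × 100 = (1.69951 − 1)/1.69951 × 100 = 41.1594%

41.2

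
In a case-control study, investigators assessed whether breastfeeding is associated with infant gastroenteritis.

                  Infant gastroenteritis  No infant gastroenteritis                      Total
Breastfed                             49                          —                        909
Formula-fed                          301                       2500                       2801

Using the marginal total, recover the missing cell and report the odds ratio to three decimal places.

0.473

The missing cell is in the exposed row: 909 − 49 = 860.
So a = 49, b = 860, c = 301, d = 2500.
OR = (a·d)/(b·c) = (49 × 2500) / (860 × 301) = 122500 / 258860 = 0.47323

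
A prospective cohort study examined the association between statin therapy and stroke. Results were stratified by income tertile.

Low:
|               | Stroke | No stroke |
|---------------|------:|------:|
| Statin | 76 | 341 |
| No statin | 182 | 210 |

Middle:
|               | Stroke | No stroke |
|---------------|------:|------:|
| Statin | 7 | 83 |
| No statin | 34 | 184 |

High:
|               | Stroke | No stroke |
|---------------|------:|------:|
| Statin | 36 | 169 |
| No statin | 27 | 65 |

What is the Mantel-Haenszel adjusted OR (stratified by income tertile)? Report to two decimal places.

0.31

OR_MH = Σ(aᵢdᵢ/nᵢ) / Σ(bᵢcᵢ/nᵢ), where nᵢ is the stratum total.
Stratum 1 (Low): n = 809; a·d/n = 76·210/809 = 19.7281; b·c/n = 341·182/809 = 76.7145
Stratum 2 (Middle): n = 308; a·d/n = 7·184/308 = 4.1818; b·c/n = 83·34/308 = 9.1623
Stratum 3 (High): n = 297; a·d/n = 36·65/297 = 7.8788; b·c/n = 169·27/297 = 15.3636
OR_MH = (19.7281 + 4.1818 + 7.8788) / (76.7145 + 9.1623 + 15.3636) = 31.7887 / 101.2404 = 0.31399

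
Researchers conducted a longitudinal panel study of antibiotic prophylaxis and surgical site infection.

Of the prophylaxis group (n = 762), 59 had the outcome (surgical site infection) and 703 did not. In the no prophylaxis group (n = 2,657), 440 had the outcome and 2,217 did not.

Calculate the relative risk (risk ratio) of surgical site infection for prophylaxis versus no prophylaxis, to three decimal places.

From the description: a = 59, b = 703, c = 440, d = 2217.
Risk in exposed = 59/762 = 0.07743; risk in unexposed = 440/2657 = 0.16560.
RR = 0.07743 / 0.16560 = 0.46756
The risk is 53% lower among the exposed than among the unexposed.

0.468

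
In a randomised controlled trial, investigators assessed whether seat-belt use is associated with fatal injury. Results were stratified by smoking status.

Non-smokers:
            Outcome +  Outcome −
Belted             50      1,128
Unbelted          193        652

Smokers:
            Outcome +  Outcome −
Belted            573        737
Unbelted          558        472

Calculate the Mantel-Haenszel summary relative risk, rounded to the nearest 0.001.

RR_MH = Σ(aᵢ·n₀ᵢ/nᵢ) / Σ(cᵢ·n₁ᵢ/nᵢ), with n₁ᵢ = aᵢ+bᵢ (exposed), n₀ᵢ = cᵢ+dᵢ (unexposed), nᵢ = n₁ᵢ+n₀ᵢ.
Stratum 1 (Non-smokers): n₁ = 1178, n₀ = 845, n = 2023; a·n₀/n = 50·845/2023 = 20.8848; c·n₁/n = 193·1178/2023 = 112.3846
Stratum 2 (Smokers): n₁ = 1310, n₀ = 1030, n = 2340; a·n₀/n = 573·1030/2340 = 252.2179; c·n₁/n = 558·1310/2340 = 312.3846
RR_MH = (20.8848 + 252.2179) / (112.3846 + 312.3846) = 273.1028 / 424.7692 = 0.64294

0.643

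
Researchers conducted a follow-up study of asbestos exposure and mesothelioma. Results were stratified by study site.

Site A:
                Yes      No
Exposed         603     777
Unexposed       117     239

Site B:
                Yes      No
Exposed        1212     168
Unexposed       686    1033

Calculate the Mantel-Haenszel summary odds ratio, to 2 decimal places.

OR_MH = Σ(aᵢdᵢ/nᵢ) / Σ(bᵢcᵢ/nᵢ), where nᵢ is the stratum total.
Stratum 1 (Site A): n = 1736; a·d/n = 603·239/1736 = 83.0167; b·c/n = 777·117/1736 = 52.3669
Stratum 2 (Site B): n = 3099; a·d/n = 1212·1033/3099 = 404.0000; b·c/n = 168·686/3099 = 37.1888
OR_MH = (83.0167 + 404.0000) / (52.3669 + 37.1888) = 487.0167 / 89.5557 = 5.43814

5.44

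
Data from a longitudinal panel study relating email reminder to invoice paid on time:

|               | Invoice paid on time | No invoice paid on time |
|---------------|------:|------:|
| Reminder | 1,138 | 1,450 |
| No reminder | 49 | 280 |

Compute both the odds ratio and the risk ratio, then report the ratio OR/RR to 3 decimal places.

Cells: a = 1138, b = 1450, c = 49, d = 280.
OR = (1138·280)/(1450·49) = 318640/71050 = 4.48473
Risk in exposed = 1138/2588 = 0.43972; risk in unexposed = 49/329 = 0.14894; RR = 2.95242
OR/RR = 4.48473 / 2.95242 = 1.51900
The outcome is not rare, so the OR lies further from 1 than the RR.

1.519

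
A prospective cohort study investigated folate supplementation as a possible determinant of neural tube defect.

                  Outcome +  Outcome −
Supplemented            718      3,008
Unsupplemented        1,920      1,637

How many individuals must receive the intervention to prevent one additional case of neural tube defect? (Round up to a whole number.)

Risk in treated group = 718/3726 = 0.19270; risk in control = 1920/3557 = 0.53978.
Absolute risk reduction = 0.53978 − 0.19270 = 0.34708
NNT = 1 / ARR = 1 / 0.34708 = 2.881 → round up → 3

3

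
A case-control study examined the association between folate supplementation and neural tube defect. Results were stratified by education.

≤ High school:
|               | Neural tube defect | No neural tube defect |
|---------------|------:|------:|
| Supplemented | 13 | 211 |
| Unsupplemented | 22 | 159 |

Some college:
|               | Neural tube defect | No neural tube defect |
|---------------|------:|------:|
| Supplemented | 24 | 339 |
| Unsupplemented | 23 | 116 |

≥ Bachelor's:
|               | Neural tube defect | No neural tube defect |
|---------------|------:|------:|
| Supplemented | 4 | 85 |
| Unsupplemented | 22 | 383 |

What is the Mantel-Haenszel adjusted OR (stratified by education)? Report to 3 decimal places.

0.447

OR_MH = Σ(aᵢdᵢ/nᵢ) / Σ(bᵢcᵢ/nᵢ), where nᵢ is the stratum total.
Stratum 1 (≤ High school): n = 405; a·d/n = 13·159/405 = 5.1037; b·c/n = 211·22/405 = 11.4617
Stratum 2 (Some college): n = 502; a·d/n = 24·116/502 = 5.5458; b·c/n = 339·23/502 = 15.5319
Stratum 3 (≥ Bachelor's): n = 494; a·d/n = 4·383/494 = 3.1012; b·c/n = 85·22/494 = 3.7854
OR_MH = (5.1037 + 5.5458 + 3.1012) / (11.4617 + 15.5319 + 3.7854) = 13.7507 / 30.7790 = 0.44676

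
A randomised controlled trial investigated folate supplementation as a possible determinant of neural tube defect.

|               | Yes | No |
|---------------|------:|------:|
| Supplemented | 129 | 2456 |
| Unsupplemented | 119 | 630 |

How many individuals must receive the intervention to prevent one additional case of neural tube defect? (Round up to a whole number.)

Risk in treated group = 129/2585 = 0.04990; risk in control = 119/749 = 0.15888.
Absolute risk reduction = 0.15888 − 0.04990 = 0.10898
NNT = 1 / ARR = 1 / 0.10898 = 9.176 → round up → 10

10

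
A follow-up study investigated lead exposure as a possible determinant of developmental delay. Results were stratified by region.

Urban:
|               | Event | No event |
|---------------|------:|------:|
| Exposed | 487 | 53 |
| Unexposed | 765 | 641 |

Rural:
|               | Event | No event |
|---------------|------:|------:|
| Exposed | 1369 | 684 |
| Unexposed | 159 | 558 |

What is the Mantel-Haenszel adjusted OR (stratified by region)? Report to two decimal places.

7.26

OR_MH = Σ(aᵢdᵢ/nᵢ) / Σ(bᵢcᵢ/nᵢ), where nᵢ is the stratum total.
Stratum 1 (Urban): n = 1946; a·d/n = 487·641/1946 = 160.4147; b·c/n = 53·765/1946 = 20.8350
Stratum 2 (Rural): n = 2770; a·d/n = 1369·558/2770 = 275.7769; b·c/n = 684·159/2770 = 39.2621
OR_MH = (160.4147 + 275.7769) / (20.8350 + 39.2621) = 436.1916 / 60.0971 = 7.25811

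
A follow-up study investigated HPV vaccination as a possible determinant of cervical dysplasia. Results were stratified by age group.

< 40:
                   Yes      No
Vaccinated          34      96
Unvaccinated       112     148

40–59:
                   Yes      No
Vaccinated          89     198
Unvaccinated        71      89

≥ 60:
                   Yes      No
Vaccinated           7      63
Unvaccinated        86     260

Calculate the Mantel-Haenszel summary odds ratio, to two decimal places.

OR_MH = Σ(aᵢdᵢ/nᵢ) / Σ(bᵢcᵢ/nᵢ), where nᵢ is the stratum total.
Stratum 1 (< 40): n = 390; a·d/n = 34·148/390 = 12.9026; b·c/n = 96·112/390 = 27.5692
Stratum 2 (40–59): n = 447; a·d/n = 89·89/447 = 17.7204; b·c/n = 198·71/447 = 31.4497
Stratum 3 (≥ 60): n = 416; a·d/n = 7·260/416 = 4.3750; b·c/n = 63·86/416 = 13.0240
OR_MH = (12.9026 + 17.7204 + 4.3750) / (27.5692 + 31.4497 + 13.0240) = 34.9979 / 72.0429 = 0.48579

0.49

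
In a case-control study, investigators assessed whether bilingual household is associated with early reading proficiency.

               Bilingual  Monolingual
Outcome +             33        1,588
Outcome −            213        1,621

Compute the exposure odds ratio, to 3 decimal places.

Reading the table with exposure as columns: a = 33 (Bilingual, case), b = 213 (Bilingual, non-case), c = 1588 (Monolingual, case), d = 1621.
OR = (a·d)/(b·c) = (33 × 1621) / (213 × 1588) = 53493 / 338244 = 0.15815
Exposure is associated with lower odds of early reading proficiency (OR = 0.16 < 1).

0.158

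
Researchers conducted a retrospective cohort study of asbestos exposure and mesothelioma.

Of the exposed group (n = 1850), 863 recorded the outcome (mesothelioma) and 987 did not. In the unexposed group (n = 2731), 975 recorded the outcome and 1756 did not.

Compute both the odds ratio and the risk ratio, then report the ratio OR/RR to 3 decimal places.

1.205

From the description: a = 863, b = 987, c = 975, d = 1756.
OR = (863·1756)/(987·975) = 1515428/962325 = 1.57476
Risk in exposed = 863/1850 = 0.46649; risk in unexposed = 975/2731 = 0.35701; RR = 1.30664
OR/RR = 1.57476 / 1.30664 = 1.20520
The outcome is not rare, so the OR lies further from 1 than the RR.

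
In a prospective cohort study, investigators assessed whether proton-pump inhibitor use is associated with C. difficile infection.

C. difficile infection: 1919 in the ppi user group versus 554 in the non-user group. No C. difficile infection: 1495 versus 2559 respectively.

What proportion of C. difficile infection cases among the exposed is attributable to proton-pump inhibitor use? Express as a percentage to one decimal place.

From the description: a = 1919, b = 1495, c = 554, d = 2559.
Risk in exposed = 1919/3414 = 0.56210; risk in unexposed = 554/3113 = 0.17796.
RR = 0.56210/0.17796 = 3.15850
AR% = (RR − 1)/RR × 100 = (3.15850 − 1)/3.15850 × 100 = 68.3394%

68.3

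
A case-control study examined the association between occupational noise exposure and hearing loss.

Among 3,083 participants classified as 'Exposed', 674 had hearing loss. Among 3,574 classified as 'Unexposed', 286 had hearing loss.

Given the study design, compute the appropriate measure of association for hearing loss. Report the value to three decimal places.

From the description: a = 674, b = 2409, c = 286, d = 3288.
This is a case-control study: participants were sampled on outcome status, so risks in the source population cannot be estimated directly — relative risk is not valid here. The odds ratio is the appropriate measure.
OR = (a·d)/(b·c) = (674 × 3288) / (2409 × 286) = 2216112 / 688974 = 3.21654

3.217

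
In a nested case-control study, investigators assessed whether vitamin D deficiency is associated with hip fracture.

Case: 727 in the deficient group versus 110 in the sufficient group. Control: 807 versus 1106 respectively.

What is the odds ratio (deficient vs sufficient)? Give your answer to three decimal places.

From the description: a = 727, b = 807, c = 110, d = 1106.
OR = (a·d)/(b·c) = (727 × 1106) / (807 × 110) = 804062 / 88770 = 9.05781
The odds of hip fracture are about 9.06 times as high in the deficient group.

9.058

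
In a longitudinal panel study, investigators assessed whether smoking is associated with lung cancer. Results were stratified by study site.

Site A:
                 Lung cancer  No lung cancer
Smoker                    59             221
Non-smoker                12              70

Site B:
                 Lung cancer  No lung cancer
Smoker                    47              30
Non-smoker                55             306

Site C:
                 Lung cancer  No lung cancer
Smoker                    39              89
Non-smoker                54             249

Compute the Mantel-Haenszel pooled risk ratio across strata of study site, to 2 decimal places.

2.27

RR_MH = Σ(aᵢ·n₀ᵢ/nᵢ) / Σ(cᵢ·n₁ᵢ/nᵢ), with n₁ᵢ = aᵢ+bᵢ (exposed), n₀ᵢ = cᵢ+dᵢ (unexposed), nᵢ = n₁ᵢ+n₀ᵢ.
Stratum 1 (Site A): n₁ = 280, n₀ = 82, n = 362; a·n₀/n = 59·82/362 = 13.3646; c·n₁/n = 12·280/362 = 9.2818
Stratum 2 (Site B): n₁ = 77, n₀ = 361, n = 438; a·n₀/n = 47·361/438 = 38.7374; c·n₁/n = 55·77/438 = 9.6689
Stratum 3 (Site C): n₁ = 128, n₀ = 303, n = 431; a·n₀/n = 39·303/431 = 27.4176; c·n₁/n = 54·128/431 = 16.0371
RR_MH = (13.3646 + 38.7374 + 27.4176) / (9.2818 + 9.6689 + 16.0371) = 79.5197 / 34.9878 = 2.27278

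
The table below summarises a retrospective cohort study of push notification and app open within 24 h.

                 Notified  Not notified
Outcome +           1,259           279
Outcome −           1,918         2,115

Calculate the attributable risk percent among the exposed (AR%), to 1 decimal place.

Reading the table with exposure as columns: a = 1259 (Notified, case), b = 1918 (Notified, non-case), c = 279 (Not notified, case), d = 2115.
Risk in exposed = 1259/3177 = 0.39629; risk in unexposed = 279/2394 = 0.11654.
RR = 0.39629/0.11654 = 3.40039
AR% = (RR − 1)/RR × 100 = (3.40039 − 1)/3.40039 × 100 = 70.5916%

70.6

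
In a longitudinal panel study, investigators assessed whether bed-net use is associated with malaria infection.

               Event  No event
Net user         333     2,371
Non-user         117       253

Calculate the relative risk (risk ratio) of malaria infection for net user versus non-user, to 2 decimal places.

0.39

Cells: a = 333, b = 2371, c = 117, d = 253.
Risk in exposed = 333/2704 = 0.12315; risk in unexposed = 117/370 = 0.31622.
RR = 0.12315 / 0.31622 = 0.38945
The risk is 61% lower among the exposed than among the unexposed.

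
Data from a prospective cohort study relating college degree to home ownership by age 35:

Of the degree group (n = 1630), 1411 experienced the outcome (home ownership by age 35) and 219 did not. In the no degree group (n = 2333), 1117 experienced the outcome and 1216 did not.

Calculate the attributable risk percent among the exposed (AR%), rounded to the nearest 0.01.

From the description: a = 1411, b = 219, c = 1117, d = 1216.
Risk in exposed = 1411/1630 = 0.86564; risk in unexposed = 1117/2333 = 0.47878.
RR = 0.86564/0.47878 = 1.80801
AR% = (RR − 1)/RR × 100 = (1.80801 − 1)/1.80801 × 100 = 44.6906%

44.69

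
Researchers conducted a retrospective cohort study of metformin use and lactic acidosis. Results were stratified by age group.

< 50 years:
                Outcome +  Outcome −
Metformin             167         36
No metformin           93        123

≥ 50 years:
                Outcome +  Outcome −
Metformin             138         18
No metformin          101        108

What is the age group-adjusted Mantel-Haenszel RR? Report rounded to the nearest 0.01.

RR_MH = Σ(aᵢ·n₀ᵢ/nᵢ) / Σ(cᵢ·n₁ᵢ/nᵢ), with n₁ᵢ = aᵢ+bᵢ (exposed), n₀ᵢ = cᵢ+dᵢ (unexposed), nᵢ = n₁ᵢ+n₀ᵢ.
Stratum 1 (< 50 years): n₁ = 203, n₀ = 216, n = 419; a·n₀/n = 167·216/419 = 86.0907; c·n₁/n = 93·203/419 = 45.0573
Stratum 2 (≥ 50 years): n₁ = 156, n₀ = 209, n = 365; a·n₀/n = 138·209/365 = 79.0192; c·n₁/n = 101·156/365 = 43.1671
RR_MH = (86.0907 + 79.0192) / (45.0573 + 43.1671) = 165.1099 / 88.2244 = 1.87148

1.87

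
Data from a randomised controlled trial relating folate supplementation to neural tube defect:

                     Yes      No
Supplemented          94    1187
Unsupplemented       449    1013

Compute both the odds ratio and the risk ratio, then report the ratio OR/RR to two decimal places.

0.75

Cells: a = 94, b = 1187, c = 449, d = 1013.
OR = (94·1013)/(1187·449) = 95222/532963 = 0.17867
Risk in exposed = 94/1281 = 0.07338; risk in unexposed = 449/1462 = 0.30711; RR = 0.23893
OR/RR = 0.17867 / 0.23893 = 0.74776
The outcome is not rare, so the OR lies further from 1 than the RR.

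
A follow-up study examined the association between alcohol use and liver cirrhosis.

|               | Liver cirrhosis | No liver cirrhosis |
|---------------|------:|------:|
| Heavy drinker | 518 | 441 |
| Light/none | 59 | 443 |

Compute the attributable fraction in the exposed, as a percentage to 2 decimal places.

78.24

Cells: a = 518, b = 441, c = 59, d = 443.
Risk in exposed = 518/959 = 0.54015; risk in unexposed = 59/502 = 0.11753.
RR = 0.54015/0.11753 = 4.59582
AR% = (RR − 1)/RR × 100 = (4.59582 − 1)/4.59582 × 100 = 78.2411%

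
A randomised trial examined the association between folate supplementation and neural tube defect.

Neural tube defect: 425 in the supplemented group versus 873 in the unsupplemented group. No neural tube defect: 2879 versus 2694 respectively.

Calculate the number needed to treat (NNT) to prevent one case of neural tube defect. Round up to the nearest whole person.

9

Risk in treated group = 425/3304 = 0.12863; risk in control = 873/3567 = 0.24474.
Absolute risk reduction = 0.24474 − 0.12863 = 0.11611
NNT = 1 / ARR = 1 / 0.11611 = 8.612 → round up → 9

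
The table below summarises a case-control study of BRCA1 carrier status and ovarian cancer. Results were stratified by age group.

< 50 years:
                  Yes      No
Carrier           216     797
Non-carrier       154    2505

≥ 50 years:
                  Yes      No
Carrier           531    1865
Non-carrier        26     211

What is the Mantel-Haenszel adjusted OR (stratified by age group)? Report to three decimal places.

3.663

OR_MH = Σ(aᵢdᵢ/nᵢ) / Σ(bᵢcᵢ/nᵢ), where nᵢ is the stratum total.
Stratum 1 (< 50 years): n = 3672; a·d/n = 216·2505/3672 = 147.3529; b·c/n = 797·154/3672 = 33.4254
Stratum 2 (≥ 50 years): n = 2633; a·d/n = 531·211/2633 = 42.5526; b·c/n = 1865·26/2633 = 18.4163
OR_MH = (147.3529 + 42.5526) / (33.4254 + 18.4163) = 189.9055 / 51.8416 = 3.66319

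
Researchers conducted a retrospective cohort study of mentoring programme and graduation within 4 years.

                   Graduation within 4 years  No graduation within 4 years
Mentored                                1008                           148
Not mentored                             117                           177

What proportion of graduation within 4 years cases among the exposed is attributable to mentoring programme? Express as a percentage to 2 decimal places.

54.36

Cells: a = 1008, b = 148, c = 117, d = 177.
Risk in exposed = 1008/1156 = 0.87197; risk in unexposed = 117/294 = 0.39796.
RR = 0.87197/0.39796 = 2.19111
AR% = (RR − 1)/RR × 100 = (2.19111 − 1)/2.19111 × 100 = 54.3610%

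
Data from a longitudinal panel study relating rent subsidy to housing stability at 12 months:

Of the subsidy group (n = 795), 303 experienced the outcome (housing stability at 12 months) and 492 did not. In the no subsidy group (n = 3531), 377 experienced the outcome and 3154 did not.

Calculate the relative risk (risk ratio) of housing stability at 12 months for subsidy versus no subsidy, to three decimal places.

3.570

From the description: a = 303, b = 492, c = 377, d = 3154.
Risk in exposed = 303/795 = 0.38113; risk in unexposed = 377/3531 = 0.10677.
RR = 0.38113 / 0.10677 = 3.56970
The risk among the exposed is 3.57 times that among the unexposed.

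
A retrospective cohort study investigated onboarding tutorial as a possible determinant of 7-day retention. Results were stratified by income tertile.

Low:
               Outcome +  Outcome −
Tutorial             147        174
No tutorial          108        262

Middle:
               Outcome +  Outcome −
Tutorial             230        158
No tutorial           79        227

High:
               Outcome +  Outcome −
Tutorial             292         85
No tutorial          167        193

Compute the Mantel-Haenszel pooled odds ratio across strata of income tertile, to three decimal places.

3.219

OR_MH = Σ(aᵢdᵢ/nᵢ) / Σ(bᵢcᵢ/nᵢ), where nᵢ is the stratum total.
Stratum 1 (Low): n = 691; a·d/n = 147·262/691 = 55.7366; b·c/n = 174·108/691 = 27.1954
Stratum 2 (Middle): n = 694; a·d/n = 230·227/694 = 75.2305; b·c/n = 158·79/694 = 17.9856
Stratum 3 (High): n = 737; a·d/n = 292·193/737 = 76.4668; b·c/n = 85·167/737 = 19.2605
OR_MH = (55.7366 + 75.2305 + 76.4668) / (27.1954 + 17.9856 + 19.2605) = 207.4339 / 64.4415 = 3.21895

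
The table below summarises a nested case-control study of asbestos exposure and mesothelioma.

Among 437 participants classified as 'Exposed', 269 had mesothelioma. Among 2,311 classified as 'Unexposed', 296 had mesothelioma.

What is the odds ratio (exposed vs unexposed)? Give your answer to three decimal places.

10.900

From the description: a = 269, b = 168, c = 296, d = 2015.
OR = (a·d)/(b·c) = (269 × 2015) / (168 × 296) = 542035 / 49728 = 10.90000
The odds of mesothelioma are about 10.90 times as high in the exposed group.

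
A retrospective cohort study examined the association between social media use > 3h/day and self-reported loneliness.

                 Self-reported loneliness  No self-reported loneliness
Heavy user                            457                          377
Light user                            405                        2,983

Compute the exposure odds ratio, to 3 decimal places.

Cells: a = 457, b = 377, c = 405, d = 2983.
OR = (a·d)/(b·c) = (457 × 2983) / (377 × 405) = 1363231 / 152685 = 8.92839
The odds of self-reported loneliness are about 8.93 times as high in the heavy user group.

8.928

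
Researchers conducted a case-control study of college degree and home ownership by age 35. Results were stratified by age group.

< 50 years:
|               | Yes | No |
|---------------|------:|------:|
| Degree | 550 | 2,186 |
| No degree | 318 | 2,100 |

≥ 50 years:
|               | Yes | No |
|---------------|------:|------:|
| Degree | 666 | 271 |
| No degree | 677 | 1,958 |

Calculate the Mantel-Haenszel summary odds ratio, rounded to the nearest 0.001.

OR_MH = Σ(aᵢdᵢ/nᵢ) / Σ(bᵢcᵢ/nᵢ), where nᵢ is the stratum total.
Stratum 1 (< 50 years): n = 5154; a·d/n = 550·2100/5154 = 224.0978; b·c/n = 2186·318/5154 = 134.8754
Stratum 2 (≥ 50 years): n = 3572; a·d/n = 666·1958/3572 = 365.0694; b·c/n = 271·677/3572 = 51.3625
OR_MH = (224.0978 + 365.0694) / (134.8754 + 51.3625) = 589.1672 / 186.2380 = 3.16352

3.164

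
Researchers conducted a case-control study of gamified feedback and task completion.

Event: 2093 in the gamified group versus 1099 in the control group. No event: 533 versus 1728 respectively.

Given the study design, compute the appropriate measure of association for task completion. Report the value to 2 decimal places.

6.17

From the description: a = 2093, b = 533, c = 1099, d = 1728.
This is a case-control study: participants were sampled on outcome status, so risks in the source population cannot be estimated directly — relative risk is not valid here. The odds ratio is the appropriate measure.
OR = (a·d)/(b·c) = (2093 × 1728) / (533 × 1099) = 3616704 / 585767 = 6.17430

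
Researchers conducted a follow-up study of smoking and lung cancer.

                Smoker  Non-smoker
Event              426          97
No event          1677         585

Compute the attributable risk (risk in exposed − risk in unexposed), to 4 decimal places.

Reading the table with exposure as columns: a = 426 (Smoker, case), b = 1677 (Smoker, non-case), c = 97 (Non-smoker, case), d = 585.
Risk in exposed = 426/2103 = 0.202568; risk in unexposed = 97/682 = 0.142229.
Risk difference = 0.202568 − 0.142229 = 0.060339

0.0603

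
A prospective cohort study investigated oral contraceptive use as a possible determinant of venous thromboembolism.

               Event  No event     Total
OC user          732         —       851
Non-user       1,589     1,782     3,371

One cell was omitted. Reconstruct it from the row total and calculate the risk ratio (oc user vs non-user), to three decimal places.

1.825

The missing cell is in the exposed row: 851 − 732 = 119.
So a = 732, b = 119, c = 1589, d = 1782.
RR = [a/(a+b)] / [c/(c+d)] = (732/851) / (1589/3371) = 0.86016/0.47137 = 1.82480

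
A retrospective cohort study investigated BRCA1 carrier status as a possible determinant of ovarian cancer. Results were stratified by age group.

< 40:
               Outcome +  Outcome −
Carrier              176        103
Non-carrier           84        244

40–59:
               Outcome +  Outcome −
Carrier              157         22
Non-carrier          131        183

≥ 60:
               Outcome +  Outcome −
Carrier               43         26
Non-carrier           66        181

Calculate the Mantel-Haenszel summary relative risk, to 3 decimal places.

RR_MH = Σ(aᵢ·n₀ᵢ/nᵢ) / Σ(cᵢ·n₁ᵢ/nᵢ), with n₁ᵢ = aᵢ+bᵢ (exposed), n₀ᵢ = cᵢ+dᵢ (unexposed), nᵢ = n₁ᵢ+n₀ᵢ.
Stratum 1 (< 40): n₁ = 279, n₀ = 328, n = 607; a·n₀/n = 176·328/607 = 95.1038; c·n₁/n = 84·279/607 = 38.6096
Stratum 2 (40–59): n₁ = 179, n₀ = 314, n = 493; a·n₀/n = 157·314/493 = 99.9959; c·n₁/n = 131·179/493 = 47.5639
Stratum 3 (≥ 60): n₁ = 69, n₀ = 247, n = 316; a·n₀/n = 43·247/316 = 33.6108; c·n₁/n = 66·69/316 = 14.4114
RR_MH = (95.1038 + 99.9959 + 33.6108) / (38.6096 + 47.5639 + 14.4114) = 228.7105 / 100.5848 = 2.27381

2.274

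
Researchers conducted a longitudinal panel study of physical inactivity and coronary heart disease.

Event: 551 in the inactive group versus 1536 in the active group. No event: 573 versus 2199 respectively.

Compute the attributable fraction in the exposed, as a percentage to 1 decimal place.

From the description: a = 551, b = 573, c = 1536, d = 2199.
Risk in exposed = 551/1124 = 0.49021; risk in unexposed = 1536/3735 = 0.41124.
RR = 0.49021/0.41124 = 1.19202
AR% = (RR − 1)/RR × 100 = (1.19202 − 1)/1.19202 × 100 = 16.1090%

16.1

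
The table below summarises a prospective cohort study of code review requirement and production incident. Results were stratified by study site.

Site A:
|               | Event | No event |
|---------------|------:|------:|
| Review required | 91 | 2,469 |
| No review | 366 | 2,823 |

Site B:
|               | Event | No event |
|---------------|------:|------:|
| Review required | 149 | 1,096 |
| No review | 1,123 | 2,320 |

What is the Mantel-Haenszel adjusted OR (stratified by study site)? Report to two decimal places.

OR_MH = Σ(aᵢdᵢ/nᵢ) / Σ(bᵢcᵢ/nᵢ), where nᵢ is the stratum total.
Stratum 1 (Site A): n = 5749; a·d/n = 91·2823/5749 = 44.6848; b·c/n = 2469·366/5749 = 157.1846
Stratum 2 (Site B): n = 4688; a·d/n = 149·2320/4688 = 73.7372; b·c/n = 1096·1123/4688 = 262.5444
OR_MH = (44.6848 + 73.7372) / (157.1846 + 262.5444) = 118.4220 / 419.7289 = 0.28214

0.28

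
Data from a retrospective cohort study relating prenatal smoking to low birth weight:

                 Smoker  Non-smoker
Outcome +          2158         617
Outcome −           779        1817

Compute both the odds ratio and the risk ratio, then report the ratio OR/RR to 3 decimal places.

Reading the table with exposure as columns: a = 2158 (Smoker, case), b = 779 (Smoker, non-case), c = 617 (Non-smoker, case), d = 1817.
OR = (2158·1817)/(779·617) = 3921086/480643 = 8.15800
Risk in exposed = 2158/2937 = 0.73476; risk in unexposed = 617/2434 = 0.25349; RR = 2.89856
OR/RR = 8.15800 / 2.89856 = 2.81450
The outcome is not rare, so the OR lies further from 1 than the RR.

2.814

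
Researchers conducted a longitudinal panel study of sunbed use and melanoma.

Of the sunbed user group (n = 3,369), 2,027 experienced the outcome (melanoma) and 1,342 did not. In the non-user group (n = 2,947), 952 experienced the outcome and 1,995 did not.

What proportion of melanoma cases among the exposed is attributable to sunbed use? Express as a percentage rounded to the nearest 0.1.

From the description: a = 2027, b = 1342, c = 952, d = 1995.
Risk in exposed = 2027/3369 = 0.60166; risk in unexposed = 952/2947 = 0.32304.
RR = 0.60166/0.32304 = 1.86250
AR% = (RR − 1)/RR × 100 = (1.86250 − 1)/1.86250 × 100 = 46.3087%

46.3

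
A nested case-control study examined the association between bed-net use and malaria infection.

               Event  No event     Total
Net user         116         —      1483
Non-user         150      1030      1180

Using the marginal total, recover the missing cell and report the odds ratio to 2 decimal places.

The missing cell is in the exposed row: 1483 − 116 = 1367.
So a = 116, b = 1367, c = 150, d = 1030.
OR = (a·d)/(b·c) = (116 × 1030) / (1367 × 150) = 119480 / 205050 = 0.58269

0.58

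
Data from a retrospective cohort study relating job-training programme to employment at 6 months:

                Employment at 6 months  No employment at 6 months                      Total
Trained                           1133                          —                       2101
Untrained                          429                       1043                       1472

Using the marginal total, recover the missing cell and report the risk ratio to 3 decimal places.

The missing cell is in the exposed row: 2101 − 1133 = 968.
So a = 1133, b = 968, c = 429, d = 1043.
RR = [a/(a+b)] / [c/(c+d)] = (1133/2101) / (429/1472) = 0.53927/0.29144 = 1.85035

1.850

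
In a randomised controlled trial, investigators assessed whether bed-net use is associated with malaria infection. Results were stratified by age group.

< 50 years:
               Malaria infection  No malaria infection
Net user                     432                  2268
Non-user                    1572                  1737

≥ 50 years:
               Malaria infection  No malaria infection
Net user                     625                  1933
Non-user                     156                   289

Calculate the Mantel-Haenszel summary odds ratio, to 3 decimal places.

OR_MH = Σ(aᵢdᵢ/nᵢ) / Σ(bᵢcᵢ/nᵢ), where nᵢ is the stratum total.
Stratum 1 (< 50 years): n = 6009; a·d/n = 432·1737/6009 = 124.8767; b·c/n = 2268·1572/6009 = 593.3260
Stratum 2 (≥ 50 years): n = 3003; a·d/n = 625·289/3003 = 60.1482; b·c/n = 1933·156/3003 = 100.4156
OR_MH = (124.8767 + 60.1482) / (593.3260 + 100.4156) = 185.0249 / 693.7416 = 0.26671

0.267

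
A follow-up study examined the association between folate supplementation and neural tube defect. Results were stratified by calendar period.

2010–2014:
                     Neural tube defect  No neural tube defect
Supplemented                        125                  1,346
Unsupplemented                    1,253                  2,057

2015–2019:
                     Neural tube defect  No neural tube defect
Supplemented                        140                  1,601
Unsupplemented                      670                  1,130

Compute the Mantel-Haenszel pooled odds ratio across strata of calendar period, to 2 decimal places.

0.15

OR_MH = Σ(aᵢdᵢ/nᵢ) / Σ(bᵢcᵢ/nᵢ), where nᵢ is the stratum total.
Stratum 1 (2010–2014): n = 4781; a·d/n = 125·2057/4781 = 53.7806; b·c/n = 1346·1253/4781 = 352.7584
Stratum 2 (2015–2019): n = 3541; a·d/n = 140·1130/3541 = 44.6766; b·c/n = 1601·670/3541 = 302.9286
OR_MH = (53.7806 + 44.6766) / (352.7584 + 302.9286) = 98.4572 / 655.6870 = 0.15016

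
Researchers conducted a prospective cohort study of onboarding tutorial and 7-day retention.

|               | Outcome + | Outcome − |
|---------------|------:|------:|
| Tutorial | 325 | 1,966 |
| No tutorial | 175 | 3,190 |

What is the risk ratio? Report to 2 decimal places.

Cells: a = 325, b = 1966, c = 175, d = 3190.
Risk in exposed = 325/2291 = 0.14186; risk in unexposed = 175/3365 = 0.05201.
RR = 0.14186 / 0.05201 = 2.72775
The risk among the exposed is 2.73 times that among the unexposed.

2.73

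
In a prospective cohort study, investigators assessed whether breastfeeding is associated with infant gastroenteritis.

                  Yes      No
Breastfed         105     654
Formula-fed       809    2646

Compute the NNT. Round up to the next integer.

Risk in treated group = 105/759 = 0.13834; risk in control = 809/3455 = 0.23415.
Absolute risk reduction = 0.23415 − 0.13834 = 0.09581
NNT = 1 / ARR = 1 / 0.09581 = 10.437 → round up → 11

11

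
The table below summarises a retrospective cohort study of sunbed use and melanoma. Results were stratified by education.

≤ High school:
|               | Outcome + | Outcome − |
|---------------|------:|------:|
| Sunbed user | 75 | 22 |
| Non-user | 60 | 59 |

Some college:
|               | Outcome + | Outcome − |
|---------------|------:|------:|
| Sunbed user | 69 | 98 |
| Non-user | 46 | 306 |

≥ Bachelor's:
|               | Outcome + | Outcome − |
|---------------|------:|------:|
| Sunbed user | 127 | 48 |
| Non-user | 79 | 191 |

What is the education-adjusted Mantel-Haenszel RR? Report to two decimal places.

2.27

RR_MH = Σ(aᵢ·n₀ᵢ/nᵢ) / Σ(cᵢ·n₁ᵢ/nᵢ), with n₁ᵢ = aᵢ+bᵢ (exposed), n₀ᵢ = cᵢ+dᵢ (unexposed), nᵢ = n₁ᵢ+n₀ᵢ.
Stratum 1 (≤ High school): n₁ = 97, n₀ = 119, n = 216; a·n₀/n = 75·119/216 = 41.3194; c·n₁/n = 60·97/216 = 26.9444
Stratum 2 (Some college): n₁ = 167, n₀ = 352, n = 519; a·n₀/n = 69·352/519 = 46.7977; c·n₁/n = 46·167/519 = 14.8015
Stratum 3 (≥ Bachelor's): n₁ = 175, n₀ = 270, n = 445; a·n₀/n = 127·270/445 = 77.0562; c·n₁/n = 79·175/445 = 31.0674
RR_MH = (41.3194 + 46.7977 + 77.0562) / (26.9444 + 14.8015 + 31.0674) = 165.1733 / 72.8134 = 2.26845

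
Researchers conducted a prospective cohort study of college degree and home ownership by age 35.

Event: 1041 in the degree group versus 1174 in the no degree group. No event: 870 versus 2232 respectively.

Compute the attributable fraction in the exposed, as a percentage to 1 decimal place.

36.7

From the description: a = 1041, b = 870, c = 1174, d = 2232.
Risk in exposed = 1041/1911 = 0.54474; risk in unexposed = 1174/3406 = 0.34469.
RR = 0.54474/0.34469 = 1.58040
AR% = (RR − 1)/RR × 100 = (1.58040 − 1)/1.58040 × 100 = 36.7248%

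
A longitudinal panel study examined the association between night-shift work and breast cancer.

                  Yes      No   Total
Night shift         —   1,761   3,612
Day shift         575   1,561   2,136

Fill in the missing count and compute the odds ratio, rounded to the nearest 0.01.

The missing cell is in the exposed row: 3612 − 1761 = 1851.
So a = 1851, b = 1761, c = 575, d = 1561.
OR = (a·d)/(b·c) = (1851 × 1561) / (1761 × 575) = 2889411 / 1012575 = 2.85353

2.85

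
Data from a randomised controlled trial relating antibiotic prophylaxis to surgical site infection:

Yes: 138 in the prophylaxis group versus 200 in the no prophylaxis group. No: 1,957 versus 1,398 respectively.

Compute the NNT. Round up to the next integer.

17

Risk in treated group = 138/2095 = 0.06587; risk in control = 200/1598 = 0.12516.
Absolute risk reduction = 0.12516 − 0.06587 = 0.05929
NNT = 1 / ARR = 1 / 0.05929 = 16.868 → round up → 17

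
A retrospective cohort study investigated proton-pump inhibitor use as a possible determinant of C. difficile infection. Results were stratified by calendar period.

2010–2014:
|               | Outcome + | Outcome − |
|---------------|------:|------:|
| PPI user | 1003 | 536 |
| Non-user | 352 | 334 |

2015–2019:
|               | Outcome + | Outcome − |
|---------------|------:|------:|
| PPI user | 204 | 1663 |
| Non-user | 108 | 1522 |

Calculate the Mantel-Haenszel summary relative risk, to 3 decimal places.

1.343

RR_MH = Σ(aᵢ·n₀ᵢ/nᵢ) / Σ(cᵢ·n₁ᵢ/nᵢ), with n₁ᵢ = aᵢ+bᵢ (exposed), n₀ᵢ = cᵢ+dᵢ (unexposed), nᵢ = n₁ᵢ+n₀ᵢ.
Stratum 1 (2010–2014): n₁ = 1539, n₀ = 686, n = 2225; a·n₀/n = 1003·686/2225 = 309.2396; c·n₁/n = 352·1539/2225 = 243.4733
Stratum 2 (2015–2019): n₁ = 1867, n₀ = 1630, n = 3497; a·n₀/n = 204·1630/3497 = 95.0872; c·n₁/n = 108·1867/3497 = 57.6597
RR_MH = (309.2396 + 95.0872) / (243.4733 + 57.6597) = 404.3268 / 301.1330 = 1.34269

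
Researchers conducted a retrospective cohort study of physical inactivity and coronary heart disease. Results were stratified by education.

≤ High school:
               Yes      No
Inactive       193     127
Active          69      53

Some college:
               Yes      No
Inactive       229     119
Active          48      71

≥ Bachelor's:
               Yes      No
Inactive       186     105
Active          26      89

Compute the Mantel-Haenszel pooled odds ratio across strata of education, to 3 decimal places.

OR_MH = Σ(aᵢdᵢ/nᵢ) / Σ(bᵢcᵢ/nᵢ), where nᵢ is the stratum total.
Stratum 1 (≤ High school): n = 442; a·d/n = 193·53/442 = 23.1425; b·c/n = 127·69/442 = 19.8258
Stratum 2 (Some college): n = 467; a·d/n = 229·71/467 = 34.8158; b·c/n = 119·48/467 = 12.2313
Stratum 3 (≥ Bachelor's): n = 406; a·d/n = 186·89/406 = 40.7734; b·c/n = 105·26/406 = 6.7241
OR_MH = (23.1425 + 34.8158 + 40.7734) / (19.8258 + 12.2313 + 6.7241) = 98.7318 / 38.7812 = 2.54587

2.546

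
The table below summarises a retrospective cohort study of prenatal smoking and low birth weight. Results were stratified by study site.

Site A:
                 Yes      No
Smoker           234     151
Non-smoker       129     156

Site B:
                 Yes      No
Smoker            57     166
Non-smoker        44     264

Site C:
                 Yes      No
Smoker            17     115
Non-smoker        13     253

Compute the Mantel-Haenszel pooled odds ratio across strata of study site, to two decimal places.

2.01

OR_MH = Σ(aᵢdᵢ/nᵢ) / Σ(bᵢcᵢ/nᵢ), where nᵢ is the stratum total.
Stratum 1 (Site A): n = 670; a·d/n = 234·156/670 = 54.4836; b·c/n = 151·129/670 = 29.0731
Stratum 2 (Site B): n = 531; a·d/n = 57·264/531 = 28.3390; b·c/n = 166·44/531 = 13.7552
Stratum 3 (Site C): n = 398; a·d/n = 17·253/398 = 10.8065; b·c/n = 115·13/398 = 3.7563
OR_MH = (54.4836 + 28.3390 + 10.8065) / (29.0731 + 13.7552 + 3.7563) = 93.6291 / 46.5846 = 2.00987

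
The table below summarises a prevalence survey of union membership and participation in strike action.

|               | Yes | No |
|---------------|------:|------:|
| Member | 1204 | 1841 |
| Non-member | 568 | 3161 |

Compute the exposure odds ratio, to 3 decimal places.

Cells: a = 1204, b = 1841, c = 568, d = 3161.
OR = (a·d)/(b·c) = (1204 × 3161) / (1841 × 568) = 3805844 / 1045688 = 3.63956
The odds of participation in strike action are about 3.64 times as high in the member group.

3.640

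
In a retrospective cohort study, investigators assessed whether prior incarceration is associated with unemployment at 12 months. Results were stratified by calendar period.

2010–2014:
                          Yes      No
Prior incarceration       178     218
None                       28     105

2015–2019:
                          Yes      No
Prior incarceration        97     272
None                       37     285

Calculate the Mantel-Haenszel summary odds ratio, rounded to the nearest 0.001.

OR_MH = Σ(aᵢdᵢ/nᵢ) / Σ(bᵢcᵢ/nᵢ), where nᵢ is the stratum total.
Stratum 1 (2010–2014): n = 529; a·d/n = 178·105/529 = 35.3308; b·c/n = 218·28/529 = 11.5388
Stratum 2 (2015–2019): n = 691; a·d/n = 97·285/691 = 40.0072; b·c/n = 272·37/691 = 14.5644
OR_MH = (35.3308 + 40.0072) / (11.5388 + 14.5644) = 75.3380 / 26.1032 = 2.88617

2.886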